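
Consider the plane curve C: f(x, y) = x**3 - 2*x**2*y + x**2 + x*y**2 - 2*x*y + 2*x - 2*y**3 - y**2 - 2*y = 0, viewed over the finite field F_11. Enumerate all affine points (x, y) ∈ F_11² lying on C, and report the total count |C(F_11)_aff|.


Affine F_11-points: {(0, 0), (2, 8), (2, 10), (4, 0), (4, 2), (4, 5), (5, 3), (6, 0), (7, 5), (7, 10), (8, 1), (9, 5), (10, 10)}; count = 13.

For each of the 121 pairs (x, y) ∈ F_11², evaluate f(x, y) mod 11. Record the zeros.
  x = 0: [0↦0, 1↦6, 2↦9, 3↦8, 4↦2, 5↦1, 6↦4, 7↦10, 8↦7, 9↦5, 10↦3]  zeros at y ∈ {0}
  x = 1: [0↦4, 1↦7, 2↦9, 3↦9, 4↦6, 5↦10, 6↦9, 7↦2, 8↦10, 9↦10, 10↦1]  zeros at y ∈ ∅
  x = 2: [0↦5, 1↦1, 2↦9, 3↦6, 4↦2, 5↦7, 6↦9, 7↦7, 8↦0, 9↦9, 10↦0]  zeros at y ∈ {8, 10}
  x = 3: [0↦9, 1↦5, 2↦4, 3↦5, 4↦7, 5↦9, 6↦10, 7↦9, 8↦5, 9↦8, 10↦6]  zeros at y ∈ ∅
  x = 4: [0↦0, 1↦3, 2↦0, 3↦1, 4↦5, 5↦0, 6↦7, 7↦3, 8↦9, 9↦2, 10↦3]  zeros at y ∈ {0, 2, 5}
  x = 5: [0↦6, 1↦1, 2↦3, 3↦0, 4↦2, 5↦8, 6↦6, 7↦6, 8↦7, 9↦8, 10↦8]  zeros at y ∈ {3}
  x = 6: [0↦0, 1↦5, 2↦8, 3↦8, 4↦4, 5↦6, 6↦2, 7↦2, 8↦5, 9↦10, 10↦5]  zeros at y ∈ {0}
  x = 7: [0↦10, 1↦10, 2↦10, 3↦9, 4↦6, 5↦0, 6↦1, 7↦8, 8↦9, 9↦3, 10↦0]  zeros at y ∈ {5, 10}
  x = 8: [0↦9, 1↦0, 2↦4, 3↦9, 4↦3, 5↦7, 6↦9, 7↦8, 8↦3, 9↦4, 10↦10]  zeros at y ∈ {1}
  x = 9: [0↦3, 1↦3, 2↦7, 3↦3, 4↦1, 5↦0, 6↦10, 7↦8, 8↦4, 9↦8, 10↦8]  zeros at y ∈ {5}
  x = 10: [0↦9, 1↦3, 2↦3, 3↦8, 4↦6, 5↦7, 6↦10, 7↦3, 8↦7, 9↦10, 10↦0]  zeros at y ∈ {10}
Collecting zeros: affine points = {(0, 0), (2, 8), (2, 10), (4, 0), (4, 2), (4, 5), (5, 3), (6, 0), (7, 5), (7, 10), (8, 1), (9, 5), (10, 10)}.
Total count |C(F_11)_aff| = 13.


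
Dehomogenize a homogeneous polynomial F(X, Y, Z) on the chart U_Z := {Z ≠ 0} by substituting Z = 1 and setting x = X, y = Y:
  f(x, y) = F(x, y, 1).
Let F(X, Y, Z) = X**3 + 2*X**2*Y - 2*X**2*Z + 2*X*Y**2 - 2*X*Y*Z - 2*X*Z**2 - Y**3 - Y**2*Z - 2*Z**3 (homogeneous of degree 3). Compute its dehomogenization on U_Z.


f(x, y) = x**3 + 2*x**2*y - 2*x**2 + 2*x*y**2 - 2*x*y - 2*x - y**3 - y**2 - 2

On U_Z we set Z = 1. Each monomial c·X^i·Y^j·Z^k in F becomes c·x^i·y^j·1^k = c·x^i·y^j.
Substituting Z = 1: F(X, Y, 1) = x**3 + 2*x**2*y - 2*x**2 + 2*x*y**2 - 2*x*y - 2*x - y**3 - y**2 - 2.
Note: deg(f) ≤ deg(F) = 3; strict inequality happens when F is divisible by Z (lost terms).


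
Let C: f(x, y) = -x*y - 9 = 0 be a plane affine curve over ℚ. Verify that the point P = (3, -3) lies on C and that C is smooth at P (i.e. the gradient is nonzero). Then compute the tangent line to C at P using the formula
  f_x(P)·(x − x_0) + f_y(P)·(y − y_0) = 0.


Tangent line at P: 3*x - 3*y - 18 = 0.

Step 1: f(3, -3) = 0, so P lies on C.
Step 2: partial derivatives
  f_x(x, y) = -y, f_y(x, y) = -x.
  f_x(P) = 3, f_y(P) = -3 (gradient nonzero, so P is smooth).
Step 3: tangent line at P: 3·(x − 3) + -3·(y − -3) = 0.
Expanding: 3*x - 3*y - 18 = 0.


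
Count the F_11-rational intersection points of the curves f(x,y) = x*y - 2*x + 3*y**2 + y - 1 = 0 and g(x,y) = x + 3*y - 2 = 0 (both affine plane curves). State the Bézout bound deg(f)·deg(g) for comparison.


Common zeros: {(4, 3)}; count = 1; Bézout bound = 2.

deg(f) = 2, deg(g) = 1, so Bézout bound = 2.
Scan x ∈ F_11. For each x, list the y ∈ F_11 with f(x, y) ≡ 0 and those with g(x, y) ≡ 0 (mod 11); the common zeros in that column are the intersection.
  x = 0: f ≡ 0 at y ∈ ∅; g ≡ 0 at y ∈ {8}; common: ∅.
  x = 1: f ≡ 0 at y ∈ ∅; g ≡ 0 at y ∈ {4}; common: ∅.
  x = 2: f ≡ 0 at y ∈ {4, 6}; g ≡ 0 at y ∈ {0}; common: ∅.
  x = 3: f ≡ 0 at y ∈ {1, 5}; g ≡ 0 at y ∈ {7}; common: ∅.
  x = 4: f ≡ 0 at y ∈ {3, 10}; g ≡ 0 at y ∈ {3}; common: {3}.
  x = 5: f ≡ 0 at y ∈ {0, 9}; g ≡ 0 at y ∈ {10}; common: ∅.
  x = 6: f ≡ 0 at y ∈ ∅; g ≡ 0 at y ∈ {6}; common: ∅.
  x = 7: f ≡ 0 at y ∈ ∅; g ≡ 0 at y ∈ {2}; common: ∅.
  x = 8: f ≡ 0 at y ∈ ∅; g ≡ 0 at y ∈ {9}; common: ∅.
  x = 9: f ≡ 0 at y ∈ {7, 8}; g ≡ 0 at y ∈ {5}; common: ∅.
  x = 10: f ≡ 0 at y ∈ ∅; g ≡ 0 at y ∈ {1}; common: ∅.
Collecting: common zeros = {(4, 3)}, so the count is 1.
Comparison with the Bézout bound: 1 ≤ 2 = deg(f)·deg(g), as expected for curves with no common component (the affine F_11-count falls short of the bound because intersections may lie at infinity, over extension fields, or carry multiplicity).


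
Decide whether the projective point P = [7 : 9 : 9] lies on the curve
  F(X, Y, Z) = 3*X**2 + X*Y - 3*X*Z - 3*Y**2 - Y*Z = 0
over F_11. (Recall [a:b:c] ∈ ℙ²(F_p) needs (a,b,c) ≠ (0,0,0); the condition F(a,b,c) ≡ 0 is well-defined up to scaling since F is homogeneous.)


F(7,9,9) ≡ 5 (mod 11); P is NOT on the curve.

Evaluate F(7, 9, 9) term-by-term (mod 11).
  3*X**2 ↦ 3·49·1·1 = 147
  X*Y ↦ 1·7·9·1 = 63
  -3*X*Z ↦ -3·7·1·9 = -189
  -3*Y**2 ↦ -3·1·81·1 = -243
  -Y*Z ↦ -1·1·9·9 = -81
Sum: F(7, 9, 9) = (147) + (63) + (-189) + (-243) + (-81) = -303.
Reducing mod 11: -303 ≡ 5 (mod 11).
Since F(a, b, c) ≡ 5 ≠ 0 (mod 11), P does NOT lie on the curve.


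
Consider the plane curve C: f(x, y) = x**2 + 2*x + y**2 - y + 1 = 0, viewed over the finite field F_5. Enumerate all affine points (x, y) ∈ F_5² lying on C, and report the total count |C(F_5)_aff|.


Affine F_5-points: {(1, 3), (2, 3), (4, 0), (4, 1)}; count = 4.

For each of the 25 pairs (x, y) ∈ F_5², evaluate f(x, y) mod 5. Record the zeros.
  x = 0: [0↦1, 1↦1, 2↦3, 3↦2, 4↦3]  zeros at y ∈ ∅
  x = 1: [0↦4, 1↦4, 2↦1, 3↦0, 4↦1]  zeros at y ∈ {3}
  x = 2: [0↦4, 1↦4, 2↦1, 3↦0, 4↦1]  zeros at y ∈ {3}
  x = 3: [0↦1, 1↦1, 2↦3, 3↦2, 4↦3]  zeros at y ∈ ∅
  x = 4: [0↦0, 1↦0, 2↦2, 3↦1, 4↦2]  zeros at y ∈ {0, 1}
Collecting zeros: affine points = {(1, 3), (2, 3), (4, 0), (4, 1)}.
Total count |C(F_5)_aff| = 4.


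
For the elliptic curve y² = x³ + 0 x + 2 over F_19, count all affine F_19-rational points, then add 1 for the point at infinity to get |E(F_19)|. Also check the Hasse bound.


Affine points = {(4, 3), (4, 16), (6, 3), (6, 16), (8, 1), (8, 18), (9, 3), (9, 16), (12, 1), (12, 18), (18, 1), (18, 18)}; affine count = 12; |E(F_19)| = 13.

Discriminant check: Δ ∝ 4a³ + 27b² = 4·0³ + 27·2² = 4·0 + 27·4 ≡ 13 (mod 19). Nonzero ⇒ E is nonsingular.
For each x ∈ F_19, compute rhs = x³ + 0·x + 2 mod 19, then count y ∈ F_19 with y² ≡ rhs.
  x = 0: rhs = 2, matching y values: none (0 points).
  x = 1: rhs = 3, matching y values: none (0 points).
  x = 2: rhs = 10, matching y values: none (0 points).
  x = 3: rhs = 10, matching y values: none (0 points).
  x = 4: rhs = 9, matching y values: 3, 16 (2 points).
  x = 5: rhs = 13, matching y values: none (0 points).
  x = 6: rhs = 9, matching y values: 3, 16 (2 points).
  x = 7: rhs = 3, matching y values: none (0 points).
  x = 8: rhs = 1, matching y values: 1, 18 (2 points).
  x = 9: rhs = 9, matching y values: 3, 16 (2 points).
  x = 10: rhs = 14, matching y values: none (0 points).
  x = 11: rhs = 3, matching y values: none (0 points).
  x = 12: rhs = 1, matching y values: 1, 18 (2 points).
  x = 13: rhs = 14, matching y values: none (0 points).
  x = 14: rhs = 10, matching y values: none (0 points).
  x = 15: rhs = 14, matching y values: none (0 points).
  x = 16: rhs = 13, matching y values: none (0 points).
  x = 17: rhs = 13, matching y values: none (0 points).
  x = 18: rhs = 1, matching y values: 1, 18 (2 points).
Total affine count: 12.
Full point count |E(F_19)| = 12 + 1 = 13.
Hasse bound: |13 − (19+1)| = |-7| = 7 ≤ 2√19 ≈ 8.7178 ✓.


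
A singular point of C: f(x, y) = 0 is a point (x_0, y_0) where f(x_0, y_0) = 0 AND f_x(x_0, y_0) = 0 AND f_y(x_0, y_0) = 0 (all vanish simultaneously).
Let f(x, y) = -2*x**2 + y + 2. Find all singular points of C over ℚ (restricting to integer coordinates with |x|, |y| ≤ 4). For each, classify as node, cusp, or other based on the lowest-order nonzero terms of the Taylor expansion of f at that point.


No singular points in the scanned grid; C is smooth there.

Compute partial derivatives:
  f_x = -4*x.
  f_y = 1.
f_y = 1 is a nonzero constant, so f_y never vanishes: no point (x, y) can satisfy f = f_x = f_y = 0. In particular no (x, y) ∈ {−4, ..., 4}² is singular; the curve is smooth.


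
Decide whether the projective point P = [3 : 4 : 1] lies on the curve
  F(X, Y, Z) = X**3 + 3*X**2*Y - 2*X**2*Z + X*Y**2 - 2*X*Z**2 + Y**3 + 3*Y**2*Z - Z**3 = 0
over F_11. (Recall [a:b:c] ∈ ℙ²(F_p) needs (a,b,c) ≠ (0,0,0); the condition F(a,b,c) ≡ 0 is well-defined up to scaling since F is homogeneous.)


F(3,4,1) ≡ 6 (mod 11); P is NOT on the curve.

Evaluate F(3, 4, 1) term-by-term (mod 11).
  X**3 ↦ 1·27·1·1 = 27
  3*X**2*Y ↦ 3·9·4·1 = 108
  -2*X**2*Z ↦ -2·9·1·1 = -18
  X*Y**2 ↦ 1·3·16·1 = 48
  -2*X*Z**2 ↦ -2·3·1·1 = -6
  Y**3 ↦ 1·1·64·1 = 64
  3*Y**2*Z ↦ 3·1·16·1 = 48
  -Z**3 ↦ -1·1·1·1 = -1
Sum: F(3, 4, 1) = (27) + (108) + (-18) + (48) + (-6) + (64) + (48) + (-1) = 270.
Reducing mod 11: 270 ≡ 6 (mod 11).
Since F(a, b, c) ≡ 6 ≠ 0 (mod 11), P does NOT lie on the curve.


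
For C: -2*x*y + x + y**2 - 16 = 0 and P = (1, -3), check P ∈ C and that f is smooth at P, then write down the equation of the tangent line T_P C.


Tangent line at P: 7*x - 8*y - 31 = 0.

Step 1: f(1, -3) = 0, so P lies on C.
Step 2: partial derivatives
  f_x(x, y) = 1 - 2*y, f_y(x, y) = -2*x + 2*y.
  f_x(P) = 7, f_y(P) = -8 (gradient nonzero, so P is smooth).
Step 3: tangent line at P: 7·(x − 1) + -8·(y − -3) = 0.
Expanding: 7*x - 8*y - 31 = 0.


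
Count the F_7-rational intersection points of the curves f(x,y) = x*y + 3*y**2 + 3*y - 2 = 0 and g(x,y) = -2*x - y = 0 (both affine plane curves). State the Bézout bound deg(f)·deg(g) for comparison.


Common zeros: {(3, 1), (6, 2)}; count = 2; Bézout bound = 2.

deg(f) = 2, deg(g) = 1, so Bézout bound = 2.
Scan x ∈ F_7. For each x, list the y ∈ F_7 with f(x, y) ≡ 0 and those with g(x, y) ≡ 0 (mod 7); the common zeros in that column are the intersection.
  x = 0: f ≡ 0 at y ∈ ∅; g ≡ 0 at y ∈ {0}; common: ∅.
  x = 1: f ≡ 0 at y ∈ ∅; g ≡ 0 at y ∈ {5}; common: ∅.
  x = 2: f ≡ 0 at y ∈ {5}; g ≡ 0 at y ∈ {3}; common: ∅.
  x = 3: f ≡ 0 at y ∈ {1, 4}; g ≡ 0 at y ∈ {1}; common: {1}.
  x = 4: f ≡ 0 at y ∈ ∅; g ≡ 0 at y ∈ {6}; common: ∅.
  x = 5: f ≡ 0 at y ∈ {3, 6}; g ≡ 0 at y ∈ {4}; common: ∅.
  x = 6: f ≡ 0 at y ∈ {2}; g ≡ 0 at y ∈ {2}; common: {2}.
Collecting: common zeros = {(3, 1), (6, 2)}, so the count is 2.
Comparison with the Bézout bound: 2 ≤ 2 = deg(f)·deg(g), as expected for curves with no common component (the bound is attained).


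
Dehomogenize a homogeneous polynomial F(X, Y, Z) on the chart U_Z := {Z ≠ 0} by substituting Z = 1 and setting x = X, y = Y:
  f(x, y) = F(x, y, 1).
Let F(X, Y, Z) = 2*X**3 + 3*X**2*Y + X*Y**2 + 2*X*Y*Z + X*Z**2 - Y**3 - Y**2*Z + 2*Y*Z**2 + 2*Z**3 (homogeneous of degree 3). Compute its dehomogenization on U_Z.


f(x, y) = 2*x**3 + 3*x**2*y + x*y**2 + 2*x*y + x - y**3 - y**2 + 2*y + 2

On U_Z we set Z = 1. Each monomial c·X^i·Y^j·Z^k in F becomes c·x^i·y^j·1^k = c·x^i·y^j.
Substituting Z = 1: F(X, Y, 1) = 2*x**3 + 3*x**2*y + x*y**2 + 2*x*y + x - y**3 - y**2 + 2*y + 2.
Note: deg(f) ≤ deg(F) = 3; strict inequality happens when F is divisible by Z (lost terms).


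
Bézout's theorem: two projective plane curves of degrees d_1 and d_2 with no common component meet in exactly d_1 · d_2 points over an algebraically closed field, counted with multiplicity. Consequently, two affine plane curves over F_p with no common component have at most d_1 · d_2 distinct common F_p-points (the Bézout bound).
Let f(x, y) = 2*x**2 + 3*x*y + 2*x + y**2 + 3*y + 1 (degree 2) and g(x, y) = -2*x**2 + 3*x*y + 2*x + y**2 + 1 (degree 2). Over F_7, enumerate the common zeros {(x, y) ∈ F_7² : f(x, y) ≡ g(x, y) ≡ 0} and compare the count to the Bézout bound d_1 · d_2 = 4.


Common zeros: ∅; count = 0; Bézout bound = 4.

deg(f) = 2, deg(g) = 2, so Bézout bound = 4.
Scan x ∈ F_7. For each x, list the y ∈ F_7 with f(x, y) ≡ 0 and those with g(x, y) ≡ 0 (mod 7); the common zeros in that column are the intersection.
  x = 0: f ≡ 0 at y ∈ ∅; g ≡ 0 at y ∈ ∅; common: ∅.
  x = 1: f ≡ 0 at y ∈ {2, 6}; g ≡ 0 at y ∈ ∅; common: ∅.
  x = 2: f ≡ 0 at y ∈ {2, 3}; g ≡ 0 at y ∈ ∅; common: ∅.
  x = 3: f ≡ 0 at y ∈ {3, 6}; g ≡ 0 at y ∈ ∅; common: ∅.
  x = 4: f ≡ 0 at y ∈ ∅; g ≡ 0 at y ∈ ∅; common: ∅.
  x = 5: f ≡ 0 at y ∈ ∅; g ≡ 0 at y ∈ ∅; common: ∅.
  x = 6: f ≡ 0 at y ∈ ∅; g ≡ 0 at y ∈ {5}; common: ∅.
Collecting: common zeros = ∅, so the count is 0.
Comparison with the Bézout bound: 0 ≤ 4 = deg(f)·deg(g), as expected for curves with no common component (the affine F_7-count falls short of the bound because intersections may lie at infinity, over extension fields, or carry multiplicity).


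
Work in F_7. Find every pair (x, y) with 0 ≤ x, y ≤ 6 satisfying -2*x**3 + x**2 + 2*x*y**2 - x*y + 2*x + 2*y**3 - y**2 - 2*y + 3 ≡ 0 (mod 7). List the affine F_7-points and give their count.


Affine F_7-points: {(0, 3), (2, 6), (3, 6), (4, 1), (4, 5), (5, 3), (6, 3), (6, 6)}; count = 8.

For each of the 49 pairs (x, y) ∈ F_7², evaluate f(x, y) mod 7. Record the zeros.
  x = 0: [0↦3, 1↦2, 2↦4, 3↦0, 4↦2, 5↦1, 6↦2]  zeros at y ∈ {3}
  x = 1: [0↦4, 1↦4, 2↦4, 3↦2, 4↦3, 5↦5, 6↦6]  zeros at y ∈ ∅
  x = 2: [0↦2, 1↦3, 2↦1, 3↦1, 4↦1, 5↦6, 6↦0]  zeros at y ∈ {6}
  x = 3: [0↦6, 1↦1, 2↦4, 3↦6, 4↦5, 5↦6, 6↦0]  zeros at y ∈ {6}
  x = 4: [0↦4, 1↦0, 2↦1, 3↦5, 4↦3, 5↦0, 6↦1]  zeros at y ∈ {1, 5}
  x = 5: [0↦5, 1↦2, 2↦1, 3↦0, 4↦4, 5↦4, 6↦5]  zeros at y ∈ {3}
  x = 6: [0↦4, 1↦2, 2↦6, 3↦0, 4↦3, 5↦6, 6↦0]  zeros at y ∈ {3, 6}
Collecting zeros: affine points = {(0, 3), (2, 6), (3, 6), (4, 1), (4, 5), (5, 3), (6, 3), (6, 6)}.
Total count |C(F_7)_aff| = 8.


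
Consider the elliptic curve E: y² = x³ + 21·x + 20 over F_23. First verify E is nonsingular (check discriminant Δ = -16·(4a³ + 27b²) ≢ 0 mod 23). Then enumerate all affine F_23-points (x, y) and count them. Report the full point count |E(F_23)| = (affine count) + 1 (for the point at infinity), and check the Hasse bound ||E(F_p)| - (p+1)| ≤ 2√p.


Affine points = {(2, 1), (2, 22), (3, 8), (3, 15), (7, 2), (7, 21), (9, 8), (9, 15), (11, 8), (11, 15), (13, 11), (13, 12), (16, 6), (16, 17), (17, 0), (21, 4), (21, 19)}; affine count = 17; |E(F_23)| = 18.

Discriminant check: Δ ∝ 4a³ + 27b² = 4·21³ + 27·20² = 4·9261 + 27·400 ≡ 4 (mod 23). Nonzero ⇒ E is nonsingular.
For each x ∈ F_23, compute rhs = x³ + 21·x + 20 mod 23, then count y ∈ F_23 with y² ≡ rhs.
  x = 0: rhs = 20, matching y values: none (0 points).
  x = 1: rhs = 19, matching y values: none (0 points).
  x = 2: rhs = 1, matching y values: 1, 22 (2 points).
  x = 3: rhs = 18, matching y values: 8, 15 (2 points).
  x = 4: rhs = 7, matching y values: none (0 points).
  x = 5: rhs = 20, matching y values: none (0 points).
  x = 6: rhs = 17, matching y values: none (0 points).
  x = 7: rhs = 4, matching y values: 2, 21 (2 points).
  x = 8: rhs = 10, matching y values: none (0 points).
  x = 9: rhs = 18, matching y values: 8, 15 (2 points).
  x = 10: rhs = 11, matching y values: none (0 points).
  x = 11: rhs = 18, matching y values: 8, 15 (2 points).
  x = 12: rhs = 22, matching y values: none (0 points).
  x = 13: rhs = 6, matching y values: 11, 12 (2 points).
  x = 14: rhs = 22, matching y values: none (0 points).
  x = 15: rhs = 7, matching y values: none (0 points).
  x = 16: rhs = 13, matching y values: 6, 17 (2 points).
  x = 17: rhs = 0, matching y values: 0 (1 points).
  x = 18: rhs = 20, matching y values: none (0 points).
  x = 19: rhs = 10, matching y values: none (0 points).
  x = 20: rhs = 22, matching y values: none (0 points).
  x = 21: rhs = 16, matching y values: 4, 19 (2 points).
  x = 22: rhs = 21, matching y values: none (0 points).
Total affine count: 17.
Full point count |E(F_23)| = 17 + 1 = 18.
Hasse bound: |18 − (23+1)| = |-6| = 6 ≤ 2√23 ≈ 9.5917 ✓.


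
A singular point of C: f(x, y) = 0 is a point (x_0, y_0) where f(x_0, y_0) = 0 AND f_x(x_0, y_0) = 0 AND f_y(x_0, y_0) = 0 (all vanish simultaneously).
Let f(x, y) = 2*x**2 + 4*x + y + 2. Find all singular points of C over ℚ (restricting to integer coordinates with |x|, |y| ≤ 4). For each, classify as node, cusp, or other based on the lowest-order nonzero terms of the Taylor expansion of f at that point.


No singular points in the scanned grid; C is smooth there.

Compute partial derivatives:
  f_x = 4*x + 4.
  f_y = 1.
f_y = 1 is a nonzero constant, so f_y never vanishes: no point (x, y) can satisfy f = f_x = f_y = 0. In particular no (x, y) ∈ {−4, ..., 4}² is singular; the curve is smooth.


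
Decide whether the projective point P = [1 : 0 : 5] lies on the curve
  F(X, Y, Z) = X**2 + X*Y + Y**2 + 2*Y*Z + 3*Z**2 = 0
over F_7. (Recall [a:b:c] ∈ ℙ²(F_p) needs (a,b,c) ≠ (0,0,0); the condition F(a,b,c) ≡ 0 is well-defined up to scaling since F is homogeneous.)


F(1,0,5) ≡ 6 (mod 7); P is NOT on the curve.

Evaluate F(1, 0, 5) term-by-term (mod 7).
  X**2 ↦ 1·1·1·1 = 1
  X*Y ↦ 1·1·0·1 = 0
  Y**2 ↦ 1·1·0·1 = 0
  2*Y*Z ↦ 2·1·0·5 = 0
  3*Z**2 ↦ 3·1·1·25 = 75
Sum: F(1, 0, 5) = (1) + (0) + (0) + (0) + (75) = 76.
Reducing mod 7: 76 ≡ 6 (mod 7).
Since F(a, b, c) ≡ 6 ≠ 0 (mod 7), P does NOT lie on the curve.


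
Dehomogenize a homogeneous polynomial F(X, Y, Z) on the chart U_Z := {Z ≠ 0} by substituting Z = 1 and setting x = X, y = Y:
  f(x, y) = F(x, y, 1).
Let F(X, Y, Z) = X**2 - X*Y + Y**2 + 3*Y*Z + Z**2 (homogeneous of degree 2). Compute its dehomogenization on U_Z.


f(x, y) = x**2 - x*y + y**2 + 3*y + 1

On U_Z we set Z = 1. Each monomial c·X^i·Y^j·Z^k in F becomes c·x^i·y^j·1^k = c·x^i·y^j.
Substituting Z = 1: F(X, Y, 1) = x**2 - x*y + y**2 + 3*y + 1.
Note: deg(f) ≤ deg(F) = 2; strict inequality happens when F is divisible by Z (lost terms).


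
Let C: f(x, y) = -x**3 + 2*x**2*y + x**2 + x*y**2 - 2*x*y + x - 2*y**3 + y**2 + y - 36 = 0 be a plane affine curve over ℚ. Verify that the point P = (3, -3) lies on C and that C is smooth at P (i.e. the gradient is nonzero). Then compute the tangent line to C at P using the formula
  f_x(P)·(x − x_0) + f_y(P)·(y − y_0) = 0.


Tangent line at P: -41*x - 65*y - 72 = 0.

Step 1: f(3, -3) = 0, so P lies on C.
Step 2: partial derivatives
  f_x(x, y) = -3*x**2 + 4*x*y + 2*x + y**2 - 2*y + 1, f_y(x, y) = 2*x**2 + 2*x*y - 2*x - 6*y**2 + 2*y + 1.
  f_x(P) = -41, f_y(P) = -65 (gradient nonzero, so P is smooth).
Step 3: tangent line at P: -41·(x − 3) + -65·(y − -3) = 0.
Expanding: -41*x - 65*y - 72 = 0.


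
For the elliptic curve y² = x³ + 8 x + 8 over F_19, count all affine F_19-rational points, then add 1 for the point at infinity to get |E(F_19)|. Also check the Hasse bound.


Affine points = {(1, 6), (1, 13), (4, 3), (4, 16), (6, 5), (6, 14), (9, 7), (9, 12), (10, 9), (10, 10), (15, 8), (15, 11)}; affine count = 12; |E(F_19)| = 13.

Discriminant check: Δ ∝ 4a³ + 27b² = 4·8³ + 27·8² = 4·512 + 27·64 ≡ 14 (mod 19). Nonzero ⇒ E is nonsingular.
For each x ∈ F_19, compute rhs = x³ + 8·x + 8 mod 19, then count y ∈ F_19 with y² ≡ rhs.
  x = 0: rhs = 8, matching y values: none (0 points).
  x = 1: rhs = 17, matching y values: 6, 13 (2 points).
  x = 2: rhs = 13, matching y values: none (0 points).
  x = 3: rhs = 2, matching y values: none (0 points).
  x = 4: rhs = 9, matching y values: 3, 16 (2 points).
  x = 5: rhs = 2, matching y values: none (0 points).
  x = 6: rhs = 6, matching y values: 5, 14 (2 points).
  x = 7: rhs = 8, matching y values: none (0 points).
  x = 8: rhs = 14, matching y values: none (0 points).
  x = 9: rhs = 11, matching y values: 7, 12 (2 points).
  x = 10: rhs = 5, matching y values: 9, 10 (2 points).
  x = 11: rhs = 2, matching y values: none (0 points).
  x = 12: rhs = 8, matching y values: none (0 points).
  x = 13: rhs = 10, matching y values: none (0 points).
  x = 14: rhs = 14, matching y values: none (0 points).
  x = 15: rhs = 7, matching y values: 8, 11 (2 points).
  x = 16: rhs = 14, matching y values: none (0 points).
  x = 17: rhs = 3, matching y values: none (0 points).
  x = 18: rhs = 18, matching y values: none (0 points).
Total affine count: 12.
Full point count |E(F_19)| = 12 + 1 = 13.
Hasse bound: |13 − (19+1)| = |-7| = 7 ≤ 2√19 ≈ 8.7178 ✓.


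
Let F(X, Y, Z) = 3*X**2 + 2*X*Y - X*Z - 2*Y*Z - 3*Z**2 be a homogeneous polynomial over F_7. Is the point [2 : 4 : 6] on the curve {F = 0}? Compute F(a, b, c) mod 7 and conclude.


F(2,4,6) ≡ 0 (mod 7); P is on the curve.

Evaluate F(2, 4, 6) term-by-term (mod 7).
  3*X**2 ↦ 3·4·1·1 = 12
  2*X*Y ↦ 2·2·4·1 = 16
  -X*Z ↦ -1·2·1·6 = -12
  -2*Y*Z ↦ -2·1·4·6 = -48
  -3*Z**2 ↦ -3·1·1·36 = -108
Sum: F(2, 4, 6) = (12) + (16) + (-12) + (-48) + (-108) = -140.
Reducing mod 7: -140 ≡ 0 (mod 7).
Since F(a, b, c) ≡ 0 (mod 7), P lies on the curve.


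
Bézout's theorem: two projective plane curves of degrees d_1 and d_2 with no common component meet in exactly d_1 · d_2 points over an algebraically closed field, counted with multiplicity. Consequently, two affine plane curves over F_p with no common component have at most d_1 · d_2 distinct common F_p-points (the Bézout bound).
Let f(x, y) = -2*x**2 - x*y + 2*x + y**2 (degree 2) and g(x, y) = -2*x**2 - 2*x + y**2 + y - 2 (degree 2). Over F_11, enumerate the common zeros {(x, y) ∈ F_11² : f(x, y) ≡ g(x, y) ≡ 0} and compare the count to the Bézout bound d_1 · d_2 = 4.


Common zeros: ∅; count = 0; Bézout bound = 4.

deg(f) = 2, deg(g) = 2, so Bézout bound = 4.
Scan x ∈ F_11. For each x, list the y ∈ F_11 with f(x, y) ≡ 0 and those with g(x, y) ≡ 0 (mod 11); the common zeros in that column are the intersection.
  x = 0: f ≡ 0 at y ∈ {0}; g ≡ 0 at y ∈ {1, 9}; common: ∅.
  x = 1: f ≡ 0 at y ∈ {0, 1}; g ≡ 0 at y ∈ {2, 8}; common: ∅.
  x = 2: f ≡ 0 at y ∈ {5, 8}; g ≡ 0 at y ∈ ∅; common: ∅.
  x = 3: f ≡ 0 at y ∈ ∅; g ≡ 0 at y ∈ ∅; common: ∅.
  x = 4: f ≡ 0 at y ∈ ∅; g ≡ 0 at y ∈ {4, 6}; common: ∅.
  x = 5: f ≡ 0 at y ∈ {1, 4}; g ≡ 0 at y ∈ ∅; common: ∅.
  x = 6: f ≡ 0 at y ∈ {8, 9}; g ≡ 0 at y ∈ {4, 6}; common: ∅.
  x = 7: f ≡ 0 at y ∈ {9}; g ≡ 0 at y ∈ ∅; common: ∅.
  x = 8: f ≡ 0 at y ∈ ∅; g ≡ 0 at y ∈ ∅; common: ∅.
  x = 9: f ≡ 0 at y ∈ ∅; g ≡ 0 at y ∈ {2, 8}; common: ∅.
  x = 10: f ≡ 0 at y ∈ ∅; g ≡ 0 at y ∈ {1, 9}; common: ∅.
Collecting: common zeros = ∅, so the count is 0.
Comparison with the Bézout bound: 0 ≤ 4 = deg(f)·deg(g), as expected for curves with no common component (the affine F_11-count falls short of the bound because intersections may lie at infinity, over extension fields, or carry multiplicity).


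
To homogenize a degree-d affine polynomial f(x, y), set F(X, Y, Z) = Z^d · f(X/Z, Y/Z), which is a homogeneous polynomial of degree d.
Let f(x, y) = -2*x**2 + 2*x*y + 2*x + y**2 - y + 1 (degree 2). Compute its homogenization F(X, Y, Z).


F(X, Y, Z) = -2*X**2 + 2*X*Y + 2*X*Z + Y**2 - Y*Z + Z**2

deg(f) = 2.
Substitute x = X/Z, y = Y/Z into f, then multiply by Z^2.
  monomial -2·x^2·y^0 ↦ -2·X^2·Y^0·Z^0.
  monomial 2·x^1·y^1 ↦ 2·X^1·Y^1·Z^0.
  monomial 2·x^1·y^0 ↦ 2·X^1·Y^0·Z^1.
  monomial 1·x^0·y^2 ↦ 1·X^0·Y^2·Z^0.
  monomial -1·x^0·y^1 ↦ -1·X^0·Y^1·Z^1.
  monomial 1·x^0·y^0 ↦ 1·X^0·Y^0·Z^2.
Collecting: F(X, Y, Z) = -2*X**2 + 2*X*Y + 2*X*Z + Y**2 - Y*Z + Z**2.


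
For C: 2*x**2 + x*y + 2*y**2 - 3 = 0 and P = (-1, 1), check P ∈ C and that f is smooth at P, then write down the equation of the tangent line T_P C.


Tangent line at P: -3*x + 3*y - 6 = 0.

Step 1: f(-1, 1) = 0, so P lies on C.
Step 2: partial derivatives
  f_x(x, y) = 4*x + y, f_y(x, y) = x + 4*y.
  f_x(P) = -3, f_y(P) = 3 (gradient nonzero, so P is smooth).
Step 3: tangent line at P: -3·(x − -1) + 3·(y − 1) = 0.
Expanding: -3*x + 3*y - 6 = 0.


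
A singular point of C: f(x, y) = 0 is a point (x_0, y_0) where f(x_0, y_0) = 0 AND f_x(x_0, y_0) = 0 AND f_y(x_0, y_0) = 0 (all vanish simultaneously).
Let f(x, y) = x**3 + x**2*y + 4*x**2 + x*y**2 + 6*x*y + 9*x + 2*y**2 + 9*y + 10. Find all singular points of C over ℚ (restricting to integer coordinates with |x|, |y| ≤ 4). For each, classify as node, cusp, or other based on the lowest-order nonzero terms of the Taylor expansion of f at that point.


Singular points: {(-1, -2)}; classification: node.

Compute partial derivatives:
  f_x = 3*x**2 + 2*x*y + 8*x + y**2 + 6*y + 9.
  f_y = x**2 + 2*x*y + 6*x + 4*y + 9.
Scan x_0 ∈ {−4, ..., 4}. For each x_0, f_y(x_0, y) is a polynomial in y; find its integer roots y ∈ {−4, ..., 4}, then test f_x and f at those candidates.
  x = -4: f_y(-4, y) = 1 - 4*y; no integer root y with |y| ≤ 4.
  x = -3: f_y(-3, y) = -2*y; vanishes at y ∈ {0}. (-3, 0): f_x = 12 ≠ 0.
  x = -2: f_y(-2, y) = 1; no integer root y with |y| ≤ 4.
  x = -1: f_y(-1, y) = 2*y + 4; vanishes at y ∈ {-2}. (-1, -2): f_x = 0, f = 0 — SINGULAR.
  x = 0: f_y(0, y) = 4*y + 9; no integer root y with |y| ≤ 4.
  x = 1: f_y(1, y) = 6*y + 16; no integer root y with |y| ≤ 4.
  x = 2: f_y(2, y) = 8*y + 25; no integer root y with |y| ≤ 4.
  x = 3: f_y(3, y) = 10*y + 36; no integer root y with |y| ≤ 4.
  x = 4: f_y(4, y) = 12*y + 49; no integer root y with |y| ≤ 4.
Only singular point on the grid: (-1, -2).
Classify: substitute x = -1 + u, y = -2 + v and expand: f = u**3 + u**2*v - u**2 + u*v**2 + v**2.
No constant or linear terms (consistent with a singular point). Quadratic part: -u**2 + v**2. Cubic part: u**3 + u**2*v + u*v**2.
The quadratic part v**2 - u**2 = (v − u)(v + u) splits into two distinct linear factors, so there are two distinct tangent lines y − -2 = ±(x − -1) — this is a node (ordinary double point).
Classification: node.


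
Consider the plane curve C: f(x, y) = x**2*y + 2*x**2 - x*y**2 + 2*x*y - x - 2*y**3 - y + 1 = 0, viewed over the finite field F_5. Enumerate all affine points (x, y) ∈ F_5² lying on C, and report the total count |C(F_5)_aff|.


Affine F_5-points: {(1, 3), (2, 1), (2, 4), (3, 1)}; count = 4.

For each of the 25 pairs (x, y) ∈ F_5², evaluate f(x, y) mod 5. Record the zeros.
  x = 0: [0↦1, 1↦3, 2↦3, 3↦4, 4↦4]  zeros at y ∈ ∅
  x = 1: [0↦2, 1↦1, 2↦1, 3↦0, 4↦1]  zeros at y ∈ {3}
  x = 2: [0↦2, 1↦0, 2↦2, 3↦1, 4↦0]  zeros at y ∈ {1, 4}
  x = 3: [0↦1, 1↦0, 2↦1, 3↦2, 4↦1]  zeros at y ∈ {1}
  x = 4: [0↦4, 1↦1, 2↦3, 3↦3, 4↦4]  zeros at y ∈ ∅
Collecting zeros: affine points = {(1, 3), (2, 1), (2, 4), (3, 1)}.
Total count |C(F_5)_aff| = 4.


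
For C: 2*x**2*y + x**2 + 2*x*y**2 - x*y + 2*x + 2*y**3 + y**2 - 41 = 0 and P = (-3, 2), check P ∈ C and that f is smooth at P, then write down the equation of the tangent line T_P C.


Tangent line at P: -22*x + 25*y - 116 = 0.

Step 1: f(-3, 2) = 0, so P lies on C.
Step 2: partial derivatives
  f_x(x, y) = 4*x*y + 2*x + 2*y**2 - y + 2, f_y(x, y) = 2*x**2 + 4*x*y - x + 6*y**2 + 2*y.
  f_x(P) = -22, f_y(P) = 25 (gradient nonzero, so P is smooth).
Step 3: tangent line at P: -22·(x − -3) + 25·(y − 2) = 0.
Expanding: -22*x + 25*y - 116 = 0.


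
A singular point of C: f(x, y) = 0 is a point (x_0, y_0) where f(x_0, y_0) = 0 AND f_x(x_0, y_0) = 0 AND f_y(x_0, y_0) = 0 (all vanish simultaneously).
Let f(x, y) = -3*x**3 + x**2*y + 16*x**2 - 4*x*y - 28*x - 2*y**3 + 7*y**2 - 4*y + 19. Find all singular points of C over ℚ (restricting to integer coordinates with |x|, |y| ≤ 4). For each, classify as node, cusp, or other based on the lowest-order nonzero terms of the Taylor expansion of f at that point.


Singular points: {(2, 1)}; classification: node.

Compute partial derivatives:
  f_x = -9*x**2 + 2*x*y + 32*x - 4*y - 28.
  f_y = x**2 - 4*x - 6*y**2 + 14*y - 4.
Scan x_0 ∈ {−4, ..., 4}. For each x_0, f_y(x_0, y) is a polynomial in y; find its integer roots y ∈ {−4, ..., 4}, then test f_x and f at those candidates.
  x = -4: f_y(-4, y) = -6*y**2 + 14*y + 28; no integer root y with |y| ≤ 4.
  x = -3: f_y(-3, y) = -6*y**2 + 14*y + 17; no integer root y with |y| ≤ 4.
  x = -2: f_y(-2, y) = -6*y**2 + 14*y + 8; no integer root y with |y| ≤ 4.
  x = -1: f_y(-1, y) = -6*y**2 + 14*y + 1; no integer root y with |y| ≤ 4.
  x = 0: f_y(0, y) = -6*y**2 + 14*y - 4; vanishes at y ∈ {2}. (0, 2): f_x = -36 ≠ 0.
  x = 1: f_y(1, y) = -6*y**2 + 14*y - 7; no integer root y with |y| ≤ 4.
  x = 2: f_y(2, y) = -6*y**2 + 14*y - 8; vanishes at y ∈ {1}. (2, 1): f_x = 0, f = 0 — SINGULAR.
  x = 3: f_y(3, y) = -6*y**2 + 14*y - 7; no integer root y with |y| ≤ 4.
  x = 4: f_y(4, y) = -6*y**2 + 14*y - 4; vanishes at y ∈ {2}. (4, 2): f_x = -36 ≠ 0.
Only singular point on the grid: (2, 1).
Classify: substitute x = 2 + u, y = 1 + v and expand: f = -3*u**3 + u**2*v - u**2 - 2*v**3 + v**2.
No constant or linear terms (consistent with a singular point). Quadratic part: -u**2 + v**2. Cubic part: -3*u**3 + u**2*v - 2*v**3.
The quadratic part v**2 - u**2 = (v − u)(v + u) splits into two distinct linear factors, so there are two distinct tangent lines y − 1 = ±(x − 2) — this is a node (ordinary double point).
Classification: node.


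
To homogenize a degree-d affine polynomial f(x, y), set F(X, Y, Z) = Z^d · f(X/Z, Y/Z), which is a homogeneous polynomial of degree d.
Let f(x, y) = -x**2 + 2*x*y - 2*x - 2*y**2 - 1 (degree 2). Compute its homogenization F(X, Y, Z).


F(X, Y, Z) = -X**2 + 2*X*Y - 2*X*Z - 2*Y**2 - Z**2

deg(f) = 2.
Substitute x = X/Z, y = Y/Z into f, then multiply by Z^2.
  monomial -1·x^2·y^0 ↦ -1·X^2·Y^0·Z^0.
  monomial 2·x^1·y^1 ↦ 2·X^1·Y^1·Z^0.
  monomial -2·x^1·y^0 ↦ -2·X^1·Y^0·Z^1.
  monomial -2·x^0·y^2 ↦ -2·X^0·Y^2·Z^0.
  monomial -1·x^0·y^0 ↦ -1·X^0·Y^0·Z^2.
Collecting: F(X, Y, Z) = -X**2 + 2*X*Y - 2*X*Z - 2*Y**2 - Z**2.


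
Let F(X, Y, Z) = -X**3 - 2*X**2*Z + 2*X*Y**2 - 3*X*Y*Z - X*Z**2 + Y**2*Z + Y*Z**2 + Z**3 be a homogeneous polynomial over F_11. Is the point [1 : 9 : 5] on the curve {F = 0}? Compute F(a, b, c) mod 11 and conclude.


F(1,9,5) ≡ 9 (mod 11); P is NOT on the curve.

Evaluate F(1, 9, 5) term-by-term (mod 11).
  -X**3 ↦ -1·1·1·1 = -1
  -2*X**2*Z ↦ -2·1·1·5 = -10
  2*X*Y**2 ↦ 2·1·81·1 = 162
  -3*X*Y*Z ↦ -3·1·9·5 = -135
  -X*Z**2 ↦ -1·1·1·25 = -25
  Y**2*Z ↦ 1·1·81·5 = 405
  Y*Z**2 ↦ 1·1·9·25 = 225
  Z**3 ↦ 1·1·1·125 = 125
Sum: F(1, 9, 5) = (-1) + (-10) + (162) + (-135) + (-25) + (405) + (225) + (125) = 746.
Reducing mod 11: 746 ≡ 9 (mod 11).
Since F(a, b, c) ≡ 9 ≠ 0 (mod 11), P does NOT lie on the curve.


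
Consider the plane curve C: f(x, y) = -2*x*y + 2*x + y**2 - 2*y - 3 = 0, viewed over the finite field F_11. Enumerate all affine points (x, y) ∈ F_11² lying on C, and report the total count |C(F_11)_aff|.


Affine F_11-points: {(0, 3), (0, 10), (1, 6), (1, 9), (4, 2), (4, 8), (7, 0), (7, 5), (10, 4), (10, 7)}; count = 10.

For each of the 121 pairs (x, y) ∈ F_11², evaluate f(x, y) mod 11. Record the zeros.
  x = 0: [0↦8, 1↦7, 2↦8, 3↦0, 4↦5, 5↦1, 6↦10, 7↦10, 8↦1, 9↦5, 10↦0]  zeros at y ∈ {3, 10}
  x = 1: [0↦10, 1↦7, 2↦6, 3↦7, 4↦10, 5↦4, 6↦0, 7↦9, 8↦9, 9↦0, 10↦4]  zeros at y ∈ {6, 9}
  x = 2: [0↦1, 1↦7, 2↦4, 3↦3, 4↦4, 5↦7, 6↦1, 7↦8, 8↦6, 9↦6, 10↦8]  zeros at y ∈ ∅
  x = 3: [0↦3, 1↦7, 2↦2, 3↦10, 4↦9, 5↦10, 6↦2, 7↦7, 8↦3, 9↦1, 10↦1]  zeros at y ∈ ∅
  x = 4: [0↦5, 1↦7, 2↦0, 3↦6, 4↦3, 5↦2, 6↦3, 7↦6, 8↦0, 9↦7, 10↦5]  zeros at y ∈ {2, 8}
  x = 5: [0↦7, 1↦7, 2↦9, 3↦2, 4↦8, 5↦5, 6↦4, 7↦5, 8↦8, 9↦2, 10↦9]  zeros at y ∈ ∅
  x = 6: [0↦9, 1↦7, 2↦7, 3↦9, 4↦2, 5↦8, 6↦5, 7↦4, 8↦5, 9↦8, 10↦2]  zeros at y ∈ ∅
  x = 7: [0↦0, 1↦7, 2↦5, 3↦5, 4↦7, 5↦0, 6↦6, 7↦3, 8↦2, 9↦3, 10↦6]  zeros at y ∈ {0, 5}
  x = 8: [0↦2, 1↦7, 2↦3, 3↦1, 4↦1, 5↦3, 6↦7, 7↦2, 8↦10, 9↦9, 10↦10]  zeros at y ∈ ∅
  x = 9: [0↦4, 1↦7, 2↦1, 3↦8, 4↦6, 5↦6, 6↦8, 7↦1, 8↦7, 9↦4, 10↦3]  zeros at y ∈ ∅
  x = 10: [0↦6, 1↦7, 2↦10, 3↦4, 4↦0, 5↦9, 6↦9, 7↦0, 8↦4, 9↦10, 10↦7]  zeros at y ∈ {4, 7}
Collecting zeros: affine points = {(0, 3), (0, 10), (1, 6), (1, 9), (4, 2), (4, 8), (7, 0), (7, 5), (10, 4), (10, 7)}.
Total count |C(F_11)_aff| = 10.


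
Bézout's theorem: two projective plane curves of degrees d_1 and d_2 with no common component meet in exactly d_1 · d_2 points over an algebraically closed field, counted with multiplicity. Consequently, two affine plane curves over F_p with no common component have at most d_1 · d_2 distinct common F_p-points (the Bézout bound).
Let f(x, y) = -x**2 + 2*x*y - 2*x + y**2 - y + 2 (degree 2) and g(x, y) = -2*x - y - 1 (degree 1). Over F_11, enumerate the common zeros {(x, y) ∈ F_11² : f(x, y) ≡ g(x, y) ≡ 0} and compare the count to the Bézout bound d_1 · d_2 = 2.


Common zeros: {(5, 0), (8, 5)}; count = 2; Bézout bound = 2.

deg(f) = 2, deg(g) = 1, so Bézout bound = 2.
Scan x ∈ F_11. For each x, list the y ∈ F_11 with f(x, y) ≡ 0 and those with g(x, y) ≡ 0 (mod 11); the common zeros in that column are the intersection.
  x = 0: f ≡ 0 at y ∈ {5, 7}; g ≡ 0 at y ∈ {10}; common: ∅.
  x = 1: f ≡ 0 at y ∈ {3, 7}; g ≡ 0 at y ∈ {8}; common: ∅.
  x = 2: f ≡ 0 at y ∈ {4}; g ≡ 0 at y ∈ {6}; common: ∅.
  x = 3: f ≡ 0 at y ∈ {3}; g ≡ 0 at y ∈ {4}; common: ∅.
  x = 4: f ≡ 0 at y ∈ {0, 4}; g ≡ 0 at y ∈ {2}; common: ∅.
  x = 5: f ≡ 0 at y ∈ {0, 2}; g ≡ 0 at y ∈ {0}; common: {0}.
  x = 6: f ≡ 0 at y ∈ ∅; g ≡ 0 at y ∈ {9}; common: ∅.
  x = 7: f ≡ 0 at y ∈ ∅; g ≡ 0 at y ∈ {7}; common: ∅.
  x = 8: f ≡ 0 at y ∈ {2, 5}; g ≡ 0 at y ∈ {5}; common: {5}.
  x = 9: f ≡ 0 at y ∈ ∅; g ≡ 0 at y ∈ {3}; common: ∅.
  x = 10: f ≡ 0 at y ∈ ∅; g ≡ 0 at y ∈ {1}; common: ∅.
Collecting: common zeros = {(5, 0), (8, 5)}, so the count is 2.
Comparison with the Bézout bound: 2 ≤ 2 = deg(f)·deg(g), as expected for curves with no common component (the bound is attained).


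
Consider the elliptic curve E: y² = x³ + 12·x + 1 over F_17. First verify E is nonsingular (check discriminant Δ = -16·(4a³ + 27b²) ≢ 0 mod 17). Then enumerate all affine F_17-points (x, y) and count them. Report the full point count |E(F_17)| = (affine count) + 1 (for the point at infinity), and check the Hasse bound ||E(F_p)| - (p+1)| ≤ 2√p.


Affine points = {(0, 1), (0, 16), (2, 4), (2, 13), (3, 8), (3, 9), (5, 4), (5, 13), (6, 0), (10, 4), (10, 13), (11, 6), (11, 11), (13, 5), (13, 12)}; affine count = 15; |E(F_17)| = 16.

Discriminant check: Δ ∝ 4a³ + 27b² = 4·12³ + 27·1² = 4·1728 + 27·1 ≡ 3 (mod 17). Nonzero ⇒ E is nonsingular.
For each x ∈ F_17, compute rhs = x³ + 12·x + 1 mod 17, then count y ∈ F_17 with y² ≡ rhs.
  x = 0: rhs = 1, matching y values: 1, 16 (2 points).
  x = 1: rhs = 14, matching y values: none (0 points).
  x = 2: rhs = 16, matching y values: 4, 13 (2 points).
  x = 3: rhs = 13, matching y values: 8, 9 (2 points).
  x = 4: rhs = 11, matching y values: none (0 points).
  x = 5: rhs = 16, matching y values: 4, 13 (2 points).
  x = 6: rhs = 0, matching y values: 0 (1 points).
  x = 7: rhs = 3, matching y values: none (0 points).
  x = 8: rhs = 14, matching y values: none (0 points).
  x = 9: rhs = 5, matching y values: none (0 points).
  x = 10: rhs = 16, matching y values: 4, 13 (2 points).
  x = 11: rhs = 2, matching y values: 6, 11 (2 points).
  x = 12: rhs = 3, matching y values: none (0 points).
  x = 13: rhs = 8, matching y values: 5, 12 (2 points).
  x = 14: rhs = 6, matching y values: none (0 points).
  x = 15: rhs = 3, matching y values: none (0 points).
  x = 16: rhs = 5, matching y values: none (0 points).
Total affine count: 15.
Full point count |E(F_17)| = 15 + 1 = 16.
Hasse bound: |16 − (17+1)| = |-2| = 2 ≤ 2√17 ≈ 8.2462 ✓.


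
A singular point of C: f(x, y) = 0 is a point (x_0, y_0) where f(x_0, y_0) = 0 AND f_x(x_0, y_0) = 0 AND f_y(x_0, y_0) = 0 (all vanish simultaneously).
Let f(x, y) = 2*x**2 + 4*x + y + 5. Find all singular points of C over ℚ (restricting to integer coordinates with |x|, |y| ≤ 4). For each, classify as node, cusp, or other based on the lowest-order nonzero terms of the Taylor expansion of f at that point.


No singular points in the scanned grid; C is smooth there.

Compute partial derivatives:
  f_x = 4*x + 4.
  f_y = 1.
f_y = 1 is a nonzero constant, so f_y never vanishes: no point (x, y) can satisfy f = f_x = f_y = 0. In particular no (x, y) ∈ {−4, ..., 4}² is singular; the curve is smooth.


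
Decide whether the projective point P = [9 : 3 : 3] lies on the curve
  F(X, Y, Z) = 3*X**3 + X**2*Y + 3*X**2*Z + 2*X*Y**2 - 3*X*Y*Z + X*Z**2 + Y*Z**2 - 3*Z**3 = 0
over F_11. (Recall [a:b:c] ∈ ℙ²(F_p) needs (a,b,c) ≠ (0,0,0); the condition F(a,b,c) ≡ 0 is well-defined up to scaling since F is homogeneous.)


F(9,3,3) ≡ 3 (mod 11); P is NOT on the curve.

Evaluate F(9, 3, 3) term-by-term (mod 11).
  3*X**3 ↦ 3·729·1·1 = 2187
  X**2*Y ↦ 1·81·3·1 = 243
  3*X**2*Z ↦ 3·81·1·3 = 729
  2*X*Y**2 ↦ 2·9·9·1 = 162
  -3*X*Y*Z ↦ -3·9·3·3 = -243
  X*Z**2 ↦ 1·9·1·9 = 81
  Y*Z**2 ↦ 1·1·3·9 = 27
  -3*Z**3 ↦ -3·1·1·27 = -81
Sum: F(9, 3, 3) = (2187) + (243) + (729) + (162) + (-243) + (81) + (27) + (-81) = 3105.
Reducing mod 11: 3105 ≡ 3 (mod 11).
Since F(a, b, c) ≡ 3 ≠ 0 (mod 11), P does NOT lie on the curve.


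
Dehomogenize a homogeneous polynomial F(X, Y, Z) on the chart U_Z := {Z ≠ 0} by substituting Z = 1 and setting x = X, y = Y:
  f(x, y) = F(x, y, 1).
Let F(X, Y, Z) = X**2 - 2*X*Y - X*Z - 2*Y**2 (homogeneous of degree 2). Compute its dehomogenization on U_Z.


f(x, y) = x**2 - 2*x*y - x - 2*y**2

On U_Z we set Z = 1. Each monomial c·X^i·Y^j·Z^k in F becomes c·x^i·y^j·1^k = c·x^i·y^j.
Substituting Z = 1: F(X, Y, 1) = x**2 - 2*x*y - x - 2*y**2.
Note: deg(f) ≤ deg(F) = 2; strict inequality happens when F is divisible by Z (lost terms).


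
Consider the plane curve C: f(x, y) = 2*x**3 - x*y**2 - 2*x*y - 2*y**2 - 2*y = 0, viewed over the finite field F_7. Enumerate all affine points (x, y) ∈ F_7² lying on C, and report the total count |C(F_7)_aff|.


Affine F_7-points: {(0, 0), (0, 6), (4, 1), (4, 2), (5, 1)}; count = 5.

For each of the 49 pairs (x, y) ∈ F_7², evaluate f(x, y) mod 7. Record the zeros.
  x = 0: [0↦0, 1↦3, 2↦2, 3↦4, 4↦2, 5↦3, 6↦0]  zeros at y ∈ {0, 6}
  x = 1: [0↦2, 1↦2, 2↦3, 3↦5, 4↦1, 5↦5, 6↦3]  zeros at y ∈ ∅
  x = 2: [0↦2, 1↦6, 2↦2, 3↦4, 4↦5, 5↦5, 6↦4]  zeros at y ∈ ∅
  x = 3: [0↦5, 1↦6, 2↦4, 3↦6, 4↦5, 5↦1, 6↦1]  zeros at y ∈ ∅
  x = 4: [0↦2, 1↦0, 2↦0, 3↦2, 4↦6, 5↦5, 6↦6]  zeros at y ∈ {1, 2}
  x = 5: [0↦5, 1↦0, 2↦2, 3↦4, 4↦6, 5↦1, 6↦3]  zeros at y ∈ {1}
  x = 6: [0↦5, 1↦4, 2↦1, 3↦3, 4↦3, 5↦1, 6↦4]  zeros at y ∈ ∅
Collecting zeros: affine points = {(0, 0), (0, 6), (4, 1), (4, 2), (5, 1)}.
Total count |C(F_7)_aff| = 5.


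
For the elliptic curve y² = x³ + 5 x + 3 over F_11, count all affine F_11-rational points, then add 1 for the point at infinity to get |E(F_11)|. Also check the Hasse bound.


Affine points = {(0, 5), (0, 6), (1, 3), (1, 8), (3, 1), (3, 10), (8, 4), (8, 7)}; affine count = 8; |E(F_11)| = 9.

Discriminant check: Δ ∝ 4a³ + 27b² = 4·5³ + 27·3² = 4·125 + 27·9 ≡ 6 (mod 11). Nonzero ⇒ E is nonsingular.
For each x ∈ F_11, compute rhs = x³ + 5·x + 3 mod 11, then count y ∈ F_11 with y² ≡ rhs.
  x = 0: rhs = 3, matching y values: 5, 6 (2 points).
  x = 1: rhs = 9, matching y values: 3, 8 (2 points).
  x = 2: rhs = 10, matching y values: none (0 points).
  x = 3: rhs = 1, matching y values: 1, 10 (2 points).
  x = 4: rhs = 10, matching y values: none (0 points).
  x = 5: rhs = 10, matching y values: none (0 points).
  x = 6: rhs = 7, matching y values: none (0 points).
  x = 7: rhs = 7, matching y values: none (0 points).
  x = 8: rhs = 5, matching y values: 4, 7 (2 points).
  x = 9: rhs = 7, matching y values: none (0 points).
  x = 10: rhs = 8, matching y values: none (0 points).
Total affine count: 8.
Full point count |E(F_11)| = 8 + 1 = 9.
Hasse bound: |9 − (11+1)| = |-3| = 3 ≤ 2√11 ≈ 6.6332 ✓.
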